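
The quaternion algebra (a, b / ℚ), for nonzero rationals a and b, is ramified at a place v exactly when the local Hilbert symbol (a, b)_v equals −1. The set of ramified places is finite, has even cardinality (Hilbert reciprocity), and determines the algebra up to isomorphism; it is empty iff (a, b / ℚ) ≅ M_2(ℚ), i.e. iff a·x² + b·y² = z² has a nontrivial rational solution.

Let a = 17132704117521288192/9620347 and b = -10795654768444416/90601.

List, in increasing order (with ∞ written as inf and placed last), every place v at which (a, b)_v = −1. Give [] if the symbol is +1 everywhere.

(a, b) ≡ (3195201, -24769) mod (ℚ^×)²; places V = {2, 3, 7, 11, 13, 17, 23, 31, 43, 47, ∞}.
(a,b)_13: α=2, u≡3; β=2, v≡3 (mod 13); (3|13)=+1, (3|13)=+1; sign (−1)^0·+1^2·+1^2 = +1.
(a,b)_17: α=1, u≡8; β=1, v≡12 (mod 17); (8|17)=+1, (12|17)=-1; sign (−1)^0·+1^1·-1^1 = -1.
(a,b)_47: α=1, u≡24; β=1, v≡36 (mod 47); (24|47)=+1, (36|47)=+1; sign (−1)^1·+1^1·+1^1 = -1.
(a,b)_43: α=-3, u≡20; β=-2, v≡22 (mod 43); (20|43)=-1, (22|43)=-1; sign (−1)^0·-1^-2·-1^-3 = -1.
(a,b)_11: α=-2, u≡5; β=0, v≡4 (mod 11); (5|11)=+1, (4|11)=+1; sign (−1)^0·+1^0·+1^-2 = +1.
(a,b)_7: α=0, u≡4; β=-2, v≡4 (mod 7); (4|7)=+1, (4|7)=+1; sign (−1)^0·+1^-2·+1^0 = +1.
(a,b)_23: α=6, u≡9; β=4, v≡18 (mod 23); (9|23)=+1, (18|23)=+1; sign (−1)^0·+1^4·+1^6 = +1.
(a,b)_∞: sgn(3195201)=+, sgn(-24769)=−, so +1.
(a,b)_31: α=1, u≡17; β=1, v≡16 (mod 31); (17|31)=-1, (16|31)=+1; sign (−1)^1·-1^1·+1^1 = +1.
(a,b)_2: α=10, β=10; u≡1, v≡7 (mod 8); ε(u)ε(v)=0·1, αω(v)=10·0, βω(u)=10·0; sum ≡ 0  ⇒  +1.
(a,b)_3: α=3, u≡1; β=2, v≡2 (mod 3); (1|3)=+1, (2|3)=-1; sign (−1)^0·+1^2·-1^3 = -1.
|Ram(3195201, -24769)| = 4, even; anisotropic at {3, 17, 43, 47}.

[3, 17, 43, 47]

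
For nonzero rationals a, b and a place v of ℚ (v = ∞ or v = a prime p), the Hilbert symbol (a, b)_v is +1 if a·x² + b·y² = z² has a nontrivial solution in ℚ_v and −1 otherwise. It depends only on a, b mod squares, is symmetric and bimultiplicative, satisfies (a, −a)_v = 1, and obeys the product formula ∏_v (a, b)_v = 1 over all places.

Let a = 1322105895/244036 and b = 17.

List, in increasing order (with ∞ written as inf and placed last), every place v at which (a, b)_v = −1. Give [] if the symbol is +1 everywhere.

Mod squares: a ≡ 255, b ≡ 17. Check v ∈ {∞, 2, 3, 5, 11, 13, 17, 19, 23}.
v=∞: 255 > 0 and 17 > 0  ⇒  (a,b)_∞ = +1.
v=13: a=13^-2·(≡6), b=13^0·(≡4) mod 13; (6|13)=-1, (4|13)=+1; (−1)^{-2·0·6}·(-1)^0·(+1)^-2 = +1.
v=5: a=5^1·(≡4), b=5^0·(≡2) mod 5; (4|5)=+1, (2|5)=-1; (−1)^{1·0·2}·(+1)^0·(-1)^1 = -1.
v=17: a=17^1·(≡15), b=17^1·(≡1) mod 17; (15|17)=+1, (1|17)=+1; (−1)^{1·1·8}·(+1)^1·(+1)^1 = +1.
v=2: v_2(a)=-2, v_2(b)=0; units ≡ 7, 1 (mod 8); ε·ε+αω+βω = 1·0+-2·0+0·0 ≡ 0  ⇒  (a,b)_2 = +1.
v=11: a=11^2·(≡8), b=11^0·(≡6) mod 11; (8|11)=-1, (6|11)=-1; (−1)^{2·0·5}·(-1)^0·(-1)^2 = +1.
v=23: a=23^2·(≡1), b=23^0·(≡17) mod 23; (1|23)=+1, (17|23)=-1; (−1)^{2·0·11}·(+1)^0·(-1)^2 = +1.
v=3: a=3^5·(≡1), b=3^0·(≡2) mod 3; (1|3)=+1, (2|3)=-1; (−1)^{5·0·1}·(+1)^0·(-1)^5 = -1.
v=19: a=19^-2·(≡10), b=19^0·(≡17) mod 19; (10|19)=-1, (17|19)=+1; (−1)^{-2·0·9}·(-1)^0·(+1)^-2 = +1.
(255, 17 / ℚ) ramifies at {3, 5}: a division algebra.

[3, 5]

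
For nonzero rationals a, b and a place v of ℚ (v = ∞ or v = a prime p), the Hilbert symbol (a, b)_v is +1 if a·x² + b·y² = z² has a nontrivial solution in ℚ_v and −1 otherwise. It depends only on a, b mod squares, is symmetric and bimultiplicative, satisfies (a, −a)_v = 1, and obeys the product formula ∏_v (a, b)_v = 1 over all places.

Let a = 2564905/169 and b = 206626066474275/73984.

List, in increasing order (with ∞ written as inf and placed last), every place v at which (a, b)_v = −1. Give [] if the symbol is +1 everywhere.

Mod squares: a ≡ 145, b ≡ 19. Check v ∈ {∞, 2, 3, 5, 7, 13, 17, 19, 29}.
v=17: a=17^0·(≡4), b=17^-2·(≡13) mod 17; (4|17)=+1, (13|17)=+1; (−1)^{0·-2·8}·(+1)^-2·(+1)^0 = +1.
v=2: v_2(a)=0, v_2(b)=-8; units ≡ 1, 3 (mod 8); ε·ε+αω+βω = 0·1+0·1+-8·0 ≡ 0  ⇒  (a,b)_2 = +1.
v=7: a=7^2·(≡6), b=7^2·(≡6) mod 7; (6|7)=-1, (6|7)=-1; (−1)^{2·2·3}·(-1)^2·(-1)^2 = +1.
v=13: a=13^-2·(≡5), b=13^0·(≡6) mod 13; (5|13)=-1, (6|13)=-1; (−1)^{-2·0·6}·(-1)^0·(-1)^-2 = +1.
v=3: a=3^0·(≡1), b=3^4·(≡1) mod 3; (1|3)=+1, (1|3)=+1; (−1)^{0·4·1}·(+1)^4·(+1)^0 = +1.
v=19: a=19^2·(≡10), b=19^5·(≡11) mod 19; (10|19)=-1, (11|19)=+1; (−1)^{2·5·9}·(-1)^5·(+1)^2 = -1.
v=5: a=5^1·(≡4), b=5^2·(≡4) mod 5; (4|5)=+1, (4|5)=+1; (−1)^{1·2·2}·(+1)^2·(+1)^1 = +1.
v=29: a=29^1·(≡1), b=29^2·(≡15) mod 29; (1|29)=+1, (15|29)=-1; (−1)^{1·2·14}·(+1)^2·(-1)^1 = -1.
v=∞: 145 > 0 and 19 > 0  ⇒  (a,b)_∞ = +1.
Ram(145, 19) = {19, 29}; no ℚ_19-point on the conic.

[19, 29]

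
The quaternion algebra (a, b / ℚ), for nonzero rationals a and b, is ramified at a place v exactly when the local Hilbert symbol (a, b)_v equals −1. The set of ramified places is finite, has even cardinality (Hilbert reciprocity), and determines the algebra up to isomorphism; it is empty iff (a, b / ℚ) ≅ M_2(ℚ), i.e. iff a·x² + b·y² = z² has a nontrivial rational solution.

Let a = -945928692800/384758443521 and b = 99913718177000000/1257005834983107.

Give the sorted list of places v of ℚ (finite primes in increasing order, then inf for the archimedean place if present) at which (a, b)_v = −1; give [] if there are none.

Mod squares: a ≡ -1457, b ≡ 4371. Check v ∈ {∞, 2, 3, 5, 7, 11, 13, 31, 41, 47}.
v=7: a=7^4·(≡6), b=7^4·(≡6) mod 7; (6|7)=-1, (6|7)=-1; (−1)^{4·4·3}·(-1)^4·(-1)^4 = +1.
v=5: a=5^2·(≡3), b=5^6·(≡4) mod 5; (3|5)=-1, (4|5)=+1; (−1)^{2·6·2}·(-1)^6·(+1)^2 = +1.
v=31: a=31^1·(≡13), b=31^1·(≡12) mod 31; (13|31)=-1, (12|31)=-1; (−1)^{1·1·15}·(-1)^1·(-1)^1 = -1.
v=47: a=47^1·(≡42), b=47^1·(≡19) mod 47; (42|47)=+1, (19|47)=-1; (−1)^{1·1·23}·(+1)^1·(-1)^1 = +1.
v=11: a=11^0·(≡8), b=11^-2·(≡4) mod 11; (8|11)=-1, (4|11)=+1; (−1)^{0·-2·5}·(-1)^-2·(+1)^0 = +1.
v=41: a=41^-6·(≡29), b=41^-6·(≡39) mod 41; (29|41)=-1, (39|41)=+1; (−1)^{-6·-6·20}·(-1)^-6·(+1)^-6 = +1.
v=2: v_2(a)=6, v_2(b)=6; units ≡ 7, 3 (mod 8); ε·ε+αω+βω = 1·1+6·1+6·0 ≡ 1  ⇒  (a,b)_2 = -1.
v=3: a=3^-4·(≡1), b=3^-7·(≡2) mod 3; (1|3)=+1, (2|3)=-1; (−1)^{-4·-7·1}·(+1)^-7·(-1)^-4 = +1.
v=∞: -1457 < 0 and 4371 > 0  ⇒  (a,b)_∞ = +1.
v=13: a=13^2·(≡3), b=13^4·(≡9) mod 13; (3|13)=+1, (9|13)=+1; (−1)^{2·4·6}·(+1)^4·(+1)^2 = +1.
|Ram(-1457, 4371)| = 2, even; anisotropic at {2, 31}.

[2, 31]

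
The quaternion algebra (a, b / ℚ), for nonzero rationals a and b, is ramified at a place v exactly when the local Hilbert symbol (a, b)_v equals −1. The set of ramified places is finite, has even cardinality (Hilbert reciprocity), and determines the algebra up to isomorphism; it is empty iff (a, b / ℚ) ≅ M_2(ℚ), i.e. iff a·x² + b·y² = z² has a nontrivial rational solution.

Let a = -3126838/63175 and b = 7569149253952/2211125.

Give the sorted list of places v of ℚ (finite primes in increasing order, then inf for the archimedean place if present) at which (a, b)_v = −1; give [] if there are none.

[11, 13]

(a, b) ≡ (-154, 65) mod (ℚ^×)²; places V = {2, 5, 7, 11, 13, 19, 23, 29, ∞}.
(a,b)_13: α=2, u≡11; β=3, v≡2 (mod 13); (11|13)=-1, (2|13)=-1; sign (−1)^0·-1^3·-1^2 = -1.
(a,b)_19: α=-2, u≡17; β=-2, v≡13 (mod 19); (17|19)=+1, (13|19)=-1; sign (−1)^0·+1^-2·-1^-2 = +1.
(a,b)_29: α=2, u≡4; β=2, v≡28 (mod 29); (4|29)=+1, (28|29)=+1; sign (−1)^0·+1^2·+1^2 = +1.
(a,b)_7: α=-1, u≡3; β=-2, v≡2 (mod 7); (3|7)=-1, (2|7)=+1; sign (−1)^0·-1^-2·+1^-1 = +1.
(a,b)_5: α=-2, u≡1; β=-3, v≡3 (mod 5); (1|5)=+1, (3|5)=-1; sign (−1)^0·+1^-3·-1^-2 = +1.
(a,b)_∞: sgn(-154)=−, sgn(65)=+, so +1.
(a,b)_11: α=1, u≡2; β=2, v≡2 (mod 11); (2|11)=-1, (2|11)=-1; sign (−1)^0·-1^2·-1^1 = -1.
(a,b)_23: α=0, u≡21; β=2, v≡19 (mod 23); (21|23)=-1, (19|23)=-1; sign (−1)^0·-1^2·-1^0 = +1.
(a,b)_2: α=1, β=6; u≡3, v≡1 (mod 8); ε(u)ε(v)=1·0, αω(v)=1·0, βω(u)=6·1; sum ≡ 0  ⇒  +1.
Ram(-154, 65) = {11, 13}; no ℚ_11-point on the conic.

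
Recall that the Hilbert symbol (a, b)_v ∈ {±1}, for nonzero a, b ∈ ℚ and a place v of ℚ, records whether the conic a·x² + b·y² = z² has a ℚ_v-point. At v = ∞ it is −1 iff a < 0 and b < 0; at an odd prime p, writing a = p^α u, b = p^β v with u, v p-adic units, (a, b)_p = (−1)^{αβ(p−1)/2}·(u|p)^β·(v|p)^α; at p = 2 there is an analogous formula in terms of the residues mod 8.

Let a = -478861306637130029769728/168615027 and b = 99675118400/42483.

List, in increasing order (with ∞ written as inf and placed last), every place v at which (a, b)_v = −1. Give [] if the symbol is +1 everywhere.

(a, b) ≡ (-2139, 1105863) mod (ℚ^×)²; places V = {2, 3, 5, 7, 11, 13, 17, 23, 31, 47, ∞}.
(a,b)_7: α=-4, u≡3; β=-2, v≡3 (mod 7); (3|7)=-1, (3|7)=-1; sign (−1)^0·-1^-2·-1^-4 = +1.
(a,b)_31: α=3, u≡21; β=1, v≡13 (mod 31); (21|31)=-1, (13|31)=-1; sign (−1)^1·-1^1·-1^3 = -1.
(a,b)_5: α=0, u≡1; β=2, v≡2 (mod 5); (1|5)=+1, (2|5)=-1; sign (−1)^0·+1^2·-1^0 = +1.
(a,b)_3: α=-5, u≡1; β=-1, v≡2 (mod 3); (1|3)=+1, (2|3)=-1; sign (−1)^1·+1^-1·-1^-5 = +1.
(a,b)_2: α=10, β=6; u≡5, v≡7 (mod 8); ε(u)ε(v)=0·1, αω(v)=10·0, βω(u)=6·1; sum ≡ 0  ⇒  +1.
(a,b)_23: α=3, u≡10; β=1, v≡22 (mod 23); (10|23)=-1, (22|23)=-1; sign (−1)^1·-1^1·-1^3 = -1.
(a,b)_17: α=-2, u≡14; β=-2, v≡9 (mod 17); (14|17)=-1, (9|17)=+1; sign (−1)^0·-1^-2·+1^-2 = +1.
(a,b)_47: α=2, u≡5; β=1, v≡39 (mod 47); (5|47)=-1, (39|47)=-1; sign (−1)^0·-1^1·-1^2 = -1.
(a,b)_11: α=2, u≡6; β=1, v≡1 (mod 11); (6|11)=-1, (1|11)=+1; sign (−1)^0·-1^1·+1^2 = -1.
(a,b)_∞: sgn(-2139)=−, sgn(1105863)=+, so +1.
(a,b)_13: α=6, u≡2; β=2, v≡7 (mod 13); (2|13)=-1, (7|13)=-1; sign (−1)^0·-1^2·-1^6 = +1.
Ram(-2139, 1105863) = {11, 23, 31, 47}; no ℚ_11-point on the conic.

[11, 23, 31, 47]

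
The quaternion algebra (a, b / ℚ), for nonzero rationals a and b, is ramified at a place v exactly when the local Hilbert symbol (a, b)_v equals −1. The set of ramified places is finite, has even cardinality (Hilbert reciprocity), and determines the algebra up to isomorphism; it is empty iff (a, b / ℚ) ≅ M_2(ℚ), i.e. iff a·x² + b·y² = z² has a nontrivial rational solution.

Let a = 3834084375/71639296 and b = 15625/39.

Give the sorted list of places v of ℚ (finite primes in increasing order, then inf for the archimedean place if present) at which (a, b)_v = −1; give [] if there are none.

(a, b) ≡ (935, 39) mod (ℚ^×)²; places V = {2, 3, 5, 11, 13, 17, 23, ∞}.
(a,b)_23: α=-4, u≡5; β=0, v≡12 (mod 23); (5|23)=-1, (12|23)=+1; sign (−1)^0·-1^0·+1^-4 = +1.
(a,b)_5: α=5, u≡2; β=6, v≡4 (mod 5); (2|5)=-1, (4|5)=+1; sign (−1)^0·-1^6·+1^5 = +1.
(a,b)_3: α=8, u≡2; β=-1, v≡1 (mod 3); (2|3)=-1, (1|3)=+1; sign (−1)^0·-1^-1·+1^8 = -1.
(a,b)_17: α=1, u≡4; β=0, v≡14 (mod 17); (4|17)=+1, (14|17)=-1; sign (−1)^0·+1^0·-1^1 = -1.
(a,b)_∞: sgn(935)=+, sgn(39)=+, so +1.
(a,b)_13: α=0, u≡4; β=-1, v≡4 (mod 13); (4|13)=+1, (4|13)=+1; sign (−1)^0·+1^-1·+1^0 = +1.
(a,b)_11: α=1, u≡10; β=0, v≡10 (mod 11); (10|11)=-1, (10|11)=-1; sign (−1)^0·-1^0·-1^1 = -1.
(a,b)_2: α=-8, β=0; u≡7, v≡7 (mod 8); ε(u)ε(v)=1·1, αω(v)=-8·0, βω(u)=0·0; sum ≡ 1  ⇒  -1.
|Ram(935, 39)| = 4, even; anisotropic at {2, 3, 11, 17}.

[2, 3, 11, 17]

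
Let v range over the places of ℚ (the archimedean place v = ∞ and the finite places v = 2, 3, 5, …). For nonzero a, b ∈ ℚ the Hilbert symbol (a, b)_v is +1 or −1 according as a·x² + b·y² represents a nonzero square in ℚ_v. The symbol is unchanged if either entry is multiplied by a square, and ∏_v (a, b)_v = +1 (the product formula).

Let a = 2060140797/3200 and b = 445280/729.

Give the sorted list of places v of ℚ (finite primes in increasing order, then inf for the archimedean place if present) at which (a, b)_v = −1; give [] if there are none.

[19, 37]

Mod squares: a ≡ 420394, b ≡ 230. Check v ∈ {∞, 2, 3, 5, 11, 13, 19, 23, 37}.
v=19: a=19^1·(≡10), b=19^0·(≡13) mod 19; (10|19)=-1, (13|19)=-1; (−1)^{1·0·9}·(-1)^0·(-1)^1 = -1.
v=2: v_2(a)=-7, v_2(b)=5; units ≡ 5, 3 (mod 8); ε·ε+αω+βω = 0·1+-7·1+5·1 ≡ 0  ⇒  (a,b)_2 = +1.
v=5: a=5^-2·(≡4), b=5^1·(≡4) mod 5; (4|5)=+1, (4|5)=+1; (−1)^{-2·1·2}·(+1)^1·(+1)^-2 = +1.
v=11: a=11^2·(≡8), b=11^2·(≡2) mod 11; (8|11)=-1, (2|11)=-1; (−1)^{2·2·5}·(-1)^2·(-1)^2 = +1.
v=∞: 420394 > 0 and 230 > 0  ⇒  (a,b)_∞ = +1.
v=3: a=3^4·(≡1), b=3^-6·(≡2) mod 3; (1|3)=+1, (2|3)=-1; (−1)^{4·-6·1}·(+1)^-6·(-1)^4 = +1.
v=37: a=37^1·(≡12), b=37^0·(≡35) mod 37; (12|37)=+1, (35|37)=-1; (−1)^{1·0·18}·(+1)^0·(-1)^1 = -1.
v=13: a=13^1·(≡8), b=13^0·(≡4) mod 13; (8|13)=-1, (4|13)=+1; (−1)^{1·0·6}·(-1)^0·(+1)^1 = +1.
v=23: a=23^1·(≡8), b=23^1·(≡14) mod 23; (8|23)=+1, (14|23)=-1; (−1)^{1·1·11}·(+1)^1·(-1)^1 = +1.
Ram(420394, 230) = {19, 37}; no ℚ_19-point on the conic.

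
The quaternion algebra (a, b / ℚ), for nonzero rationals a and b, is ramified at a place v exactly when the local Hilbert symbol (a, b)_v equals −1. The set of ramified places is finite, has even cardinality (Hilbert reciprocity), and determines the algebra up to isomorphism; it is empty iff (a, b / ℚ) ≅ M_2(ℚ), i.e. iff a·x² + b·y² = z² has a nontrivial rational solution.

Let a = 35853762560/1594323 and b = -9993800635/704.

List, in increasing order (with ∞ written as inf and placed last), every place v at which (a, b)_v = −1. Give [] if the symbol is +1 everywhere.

[2, 5]

(a, b) ≡ (33495, -15785) mod (ℚ^×)²; places V = {2, 3, 5, 7, 11, 13, 29, 41, ∞}.
(a,b)_2: α=16, β=-6; u≡7, v≡7 (mod 8); ε(u)ε(v)=1·1, αω(v)=16·0, βω(u)=-6·0; sum ≡ 1  ⇒  -1.
(a,b)_7: α=3, u≡4; β=3, v≡3 (mod 7); (4|7)=+1, (3|7)=-1; sign (−1)^1·+1^3·-1^3 = +1.
(a,b)_3: α=-13, u≡2; β=0, v≡1 (mod 3); (2|3)=-1, (1|3)=+1; sign (−1)^0·-1^0·+1^-13 = +1.
(a,b)_5: α=1, u≡4; β=1, v≡2 (mod 5); (4|5)=+1, (2|5)=-1; sign (−1)^0·+1^1·-1^1 = -1.
(a,b)_13: α=0, u≡6; β=2, v≡9 (mod 13); (6|13)=-1, (9|13)=+1; sign (−1)^0·-1^2·+1^0 = +1.
(a,b)_11: α=1, u≡5; β=-1, v≡8 (mod 11); (5|11)=+1, (8|11)=-1; sign (−1)^1·+1^-1·-1^1 = +1.
(a,b)_41: α=0, u≡32; β=1, v≡23 (mod 41); (32|41)=+1, (23|41)=+1; sign (−1)^0·+1^1·+1^0 = +1.
(a,b)_∞: sgn(33495)=+, sgn(-15785)=−, so +1.
(a,b)_29: α=1, u≡6; β=2, v≡1 (mod 29); (6|29)=+1, (1|29)=+1; sign (−1)^0·+1^2·+1^1 = +1.
|Ram(33495, -15785)| = 2, even; anisotropic at {2, 5}.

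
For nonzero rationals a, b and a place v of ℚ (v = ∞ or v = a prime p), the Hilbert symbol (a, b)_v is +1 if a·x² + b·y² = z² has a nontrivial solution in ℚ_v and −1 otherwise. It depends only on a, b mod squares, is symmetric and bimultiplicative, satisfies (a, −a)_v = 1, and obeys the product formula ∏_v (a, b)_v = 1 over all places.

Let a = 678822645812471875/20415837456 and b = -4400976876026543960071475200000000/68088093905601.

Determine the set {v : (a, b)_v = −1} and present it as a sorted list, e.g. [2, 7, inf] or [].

(a, b) ≡ (20995, -12673) mod (ℚ^×)²; places V = {2, 3, 5, 7, 11, 13, 17, 19, 23, 29, 31, ∞}.
(a,b)_11: α=2, u≡2; β=-2, v≡2 (mod 11); (2|11)=-1, (2|11)=-1; sign (−1)^0·-1^-2·-1^2 = +1.
(a,b)_31: α=2, u≡5; β=4, v≡29 (mod 31); (5|31)=+1, (29|31)=-1; sign (−1)^0·+1^4·-1^2 = +1.
(a,b)_19: α=1, u≡8; β=1, v≡5 (mod 19); (8|19)=-1, (5|19)=+1; sign (−1)^1·-1^1·+1^1 = +1.
(a,b)_∞: sgn(20995)=+, sgn(-12673)=−, so +1.
(a,b)_23: α=2, u≡17; β=3, v≡3 (mod 23); (17|23)=-1, (3|23)=+1; sign (−1)^0·-1^3·+1^2 = -1.
(a,b)_7: α=-4, u≡4; β=-6, v≡2 (mod 7); (4|7)=+1, (2|7)=+1; sign (−1)^0·+1^-6·+1^-4 = +1.
(a,b)_17: α=1, u≡10; β=2, v≡13 (mod 17); (10|17)=-1, (13|17)=+1; sign (−1)^0·-1^2·+1^1 = +1.
(a,b)_5: α=5, u≡1; β=8, v≡3 (mod 5); (1|5)=+1, (3|5)=-1; sign (−1)^0·+1^8·-1^5 = -1.
(a,b)_13: α=1, u≡3; β=4, v≡7 (mod 13); (3|13)=+1, (7|13)=-1; sign (−1)^0·+1^4·-1^1 = -1.
(a,b)_29: α=2, u≡22; β=3, v≡12 (mod 29); (22|29)=+1, (12|29)=-1; sign (−1)^0·+1^3·-1^2 = +1.
(a,b)_2: α=-4, β=18; u≡3, v≡7 (mod 8); ε(u)ε(v)=1·1, αω(v)=-4·0, βω(u)=18·1; sum ≡ 1  ⇒  -1.
(a,b)_3: α=-12, u≡1; β=-14, v≡2 (mod 3); (1|3)=+1, (2|3)=-1; sign (−1)^0·+1^-14·-1^-12 = +1.
(20995, -12673 / ℚ) ramifies at {2, 5, 13, 23}: a division algebra.

[2, 5, 13, 23]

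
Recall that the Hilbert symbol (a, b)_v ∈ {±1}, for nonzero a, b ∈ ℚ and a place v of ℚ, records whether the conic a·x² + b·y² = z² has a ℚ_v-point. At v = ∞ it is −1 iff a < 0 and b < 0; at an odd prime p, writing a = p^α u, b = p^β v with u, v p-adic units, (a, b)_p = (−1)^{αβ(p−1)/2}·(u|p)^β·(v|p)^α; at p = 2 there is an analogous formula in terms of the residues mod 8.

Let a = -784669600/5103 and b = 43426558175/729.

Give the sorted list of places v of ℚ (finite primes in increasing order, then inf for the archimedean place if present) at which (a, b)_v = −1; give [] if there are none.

(a, b) ≡ (-38038, 39767) mod (ℚ^×)²; places V = {2, 3, 5, 7, 11, 13, 19, 23, ∞}.
(a,b)_∞: sgn(-38038)=−, sgn(39767)=+, so +1.
(a,b)_23: α=0, u≡12; β=1, v≡2 (mod 23); (12|23)=+1, (2|23)=+1; sign (−1)^0·+1^1·+1^0 = +1.
(a,b)_7: α=-1, u≡6; β=1, v≡2 (mod 7); (6|7)=-1, (2|7)=+1; sign (−1)^1·-1^1·+1^-1 = +1.
(a,b)_3: α=-6, u≡2; β=-6, v≡2 (mod 3); (2|3)=-1, (2|3)=-1; sign (−1)^0·-1^-6·-1^-6 = +1.
(a,b)_13: α=1, u≡3; β=1, v≡9 (mod 13); (3|13)=+1, (9|13)=+1; sign (−1)^0·+1^1·+1^1 = +1.
(a,b)_5: α=2, u≡2; β=2, v≡3 (mod 5); (2|5)=-1, (3|5)=-1; sign (−1)^0·-1^2·-1^2 = +1.
(a,b)_19: α=3, u≡12; β=3, v≡18 (mod 19); (12|19)=-1, (18|19)=-1; sign (−1)^1·-1^3·-1^3 = -1.
(a,b)_2: α=5, β=0; u≡5, v≡7 (mod 8); ε(u)ε(v)=0·1, αω(v)=5·0, βω(u)=0·1; sum ≡ 0  ⇒  +1.
(a,b)_11: α=1, u≡8; β=2, v≡7 (mod 11); (8|11)=-1, (7|11)=-1; sign (−1)^0·-1^2·-1^1 = -1.
|Ram(-38038, 39767)| = 2, even; anisotropic at {11, 19}.

[11, 19]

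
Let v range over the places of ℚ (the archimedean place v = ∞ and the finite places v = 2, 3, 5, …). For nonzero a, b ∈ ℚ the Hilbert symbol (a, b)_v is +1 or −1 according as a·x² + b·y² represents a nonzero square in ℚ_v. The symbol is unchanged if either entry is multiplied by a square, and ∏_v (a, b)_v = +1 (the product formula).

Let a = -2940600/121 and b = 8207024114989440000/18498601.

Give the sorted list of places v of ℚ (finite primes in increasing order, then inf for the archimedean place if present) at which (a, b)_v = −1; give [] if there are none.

[13, 29]

Mod squares: a ≡ -174, b ≡ 39. Check v ∈ {∞, 2, 3, 5, 11, 13, 17, 23, 29}.
v=17: a=17^0·(≡13), b=17^-2·(≡6) mod 17; (13|17)=+1, (6|17)=-1; (−1)^{0·-2·8}·(+1)^-2·(-1)^0 = +1.
v=3: a=3^1·(≡2), b=3^5·(≡1) mod 3; (2|3)=-1, (1|3)=+1; (−1)^{1·5·1}·(-1)^5·(+1)^1 = +1.
v=29: a=29^1·(≡20), b=29^2·(≡3) mod 29; (20|29)=+1, (3|29)=-1; (−1)^{1·2·14}·(+1)^2·(-1)^1 = -1.
v=2: v_2(a)=3, v_2(b)=10; units ≡ 1, 7 (mod 8); ε·ε+αω+βω = 0·1+3·0+10·0 ≡ 0  ⇒  (a,b)_2 = +1.
v=11: a=11^-2·(≡8), b=11^-2·(≡6) mod 11; (8|11)=-1, (6|11)=-1; (−1)^{-2·-2·5}·(-1)^-2·(-1)^-2 = +1.
v=23: a=23^0·(≡7), b=23^-2·(≡16) mod 23; (7|23)=-1, (16|23)=+1; (−1)^{0·-2·11}·(-1)^-2·(+1)^0 = +1.
v=5: a=5^2·(≡1), b=5^4·(≡4) mod 5; (1|5)=+1, (4|5)=+1; (−1)^{2·4·2}·(+1)^4·(+1)^2 = +1.
v=13: a=13^2·(≡5), b=13^7·(≡1) mod 13; (5|13)=-1, (1|13)=+1; (−1)^{2·7·6}·(-1)^7·(+1)^2 = -1.
v=∞: -174 < 0 and 39 > 0  ⇒  (a,b)_∞ = +1.
|Ram(-174, 39)| = 2, even; anisotropic at {13, 29}.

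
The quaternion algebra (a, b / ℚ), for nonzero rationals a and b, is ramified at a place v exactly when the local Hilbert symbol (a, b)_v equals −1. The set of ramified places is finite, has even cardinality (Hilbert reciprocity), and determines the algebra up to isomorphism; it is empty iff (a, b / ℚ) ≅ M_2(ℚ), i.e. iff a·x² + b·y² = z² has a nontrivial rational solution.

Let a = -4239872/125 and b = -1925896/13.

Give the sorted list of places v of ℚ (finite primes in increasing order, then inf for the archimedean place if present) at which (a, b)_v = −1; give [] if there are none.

[2, 5, 17, inf]

Mod squares: a ≡ -10, b ≡ -442. Check v ∈ {∞, 2, 5, 7, 13, 17}.
v=13: a=13^2·(≡10), b=13^-1·(≡2) mod 13; (10|13)=+1, (2|13)=-1; (−1)^{2·-1·6}·(+1)^-1·(-1)^2 = +1.
v=7: a=7^2·(≡1), b=7^2·(≡6) mod 7; (1|7)=+1, (6|7)=-1; (−1)^{2·2·3}·(+1)^2·(-1)^2 = +1.
v=∞: -10 < 0 and -442 < 0  ⇒  (a,b)_∞ = -1.
v=2: v_2(a)=9, v_2(b)=3; units ≡ 3, 3 (mod 8); ε·ε+αω+βω = 1·1+9·1+3·1 ≡ 1  ⇒  (a,b)_2 = -1.
v=17: a=17^0·(≡5), b=17^3·(≡13) mod 17; (5|17)=-1, (13|17)=+1; (−1)^{0·3·8}·(-1)^3·(+1)^0 = -1.
v=5: a=5^-3·(≡3), b=5^0·(≡3) mod 5; (3|5)=-1, (3|5)=-1; (−1)^{-3·0·2}·(-1)^0·(-1)^-3 = -1.
Ram(-10, -442) = {2, 5, 17, ∞}; no ℚ_2-point on the conic.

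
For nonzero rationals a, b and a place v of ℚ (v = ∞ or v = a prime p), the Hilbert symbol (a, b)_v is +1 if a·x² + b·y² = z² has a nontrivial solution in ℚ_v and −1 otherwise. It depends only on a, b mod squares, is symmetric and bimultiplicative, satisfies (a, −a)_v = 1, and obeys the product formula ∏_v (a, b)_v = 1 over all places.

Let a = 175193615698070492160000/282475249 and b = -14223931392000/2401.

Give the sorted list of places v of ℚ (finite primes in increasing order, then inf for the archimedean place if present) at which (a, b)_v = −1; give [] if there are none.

Mod squares: a ≡ 66, b ≡ -795. Check v ∈ {∞, 2, 3, 5, 7, 11, 17, 19, 53}.
v=5: a=5^4·(≡4), b=5^3·(≡4) mod 5; (4|5)=+1, (4|5)=+1; (−1)^{4·3·2}·(+1)^3·(+1)^4 = +1.
v=∞: 66 > 0 and -795 < 0  ⇒  (a,b)_∞ = +1.
v=11: a=11^3·(≡2), b=11^2·(≡8) mod 11; (2|11)=-1, (8|11)=-1; (−1)^{3·2·5}·(-1)^2·(-1)^3 = -1.
v=53: a=53^2·(≡24), b=53^1·(≡24) mod 53; (24|53)=+1, (24|53)=+1; (−1)^{2·1·26}·(+1)^1·(+1)^2 = +1.
v=19: a=19^4·(≡5), b=19^2·(≡13) mod 19; (5|19)=+1, (13|19)=-1; (−1)^{4·2·9}·(+1)^2·(-1)^4 = +1.
v=7: a=7^-10·(≡6), b=7^-4·(≡6) mod 7; (6|7)=-1, (6|7)=-1; (−1)^{-10·-4·3}·(-1)^-4·(-1)^-10 = +1.
v=17: a=17^2·(≡8), b=17^0·(≡16) mod 17; (8|17)=+1, (16|17)=+1; (−1)^{2·0·8}·(+1)^0·(+1)^2 = +1.
v=2: v_2(a)=13, v_2(b)=14; units ≡ 1, 5 (mod 8); ε·ε+αω+βω = 0·0+13·1+14·0 ≡ 1  ⇒  (a,b)_2 = -1.
v=3: a=3^5·(≡1), b=3^1·(≡2) mod 3; (1|3)=+1, (2|3)=-1; (−1)^{5·1·1}·(+1)^1·(-1)^5 = +1.
Ram(66, -795) = {2, 11}; no ℚ_2-point on the conic.

[2, 11]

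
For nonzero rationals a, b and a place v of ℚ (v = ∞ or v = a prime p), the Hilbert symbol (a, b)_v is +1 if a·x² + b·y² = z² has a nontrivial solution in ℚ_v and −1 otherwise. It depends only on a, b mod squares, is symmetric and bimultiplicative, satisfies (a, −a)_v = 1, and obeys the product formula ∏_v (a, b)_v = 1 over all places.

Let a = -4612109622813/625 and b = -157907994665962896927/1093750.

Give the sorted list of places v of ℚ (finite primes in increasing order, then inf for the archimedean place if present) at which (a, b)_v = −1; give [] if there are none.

[5, 11, 19, inf]

(a, b) ≡ (-133, -10010) mod (ℚ^×)²; places V = {2, 3, 5, 7, 11, 13, 19, ∞}.
(a,b)_13: α=0, u≡9; β=1, v≡9 (mod 13); (9|13)=+1, (9|13)=+1; sign (−1)^0·+1^1·+1^0 = +1.
(a,b)_5: α=-4, u≡2; β=-7, v≡2 (mod 5); (2|5)=-1, (2|5)=-1; sign (−1)^0·-1^-7·-1^-4 = -1.
(a,b)_2: α=0, β=-1; u≡3, v≡3 (mod 8); ε(u)ε(v)=1·1, αω(v)=0·1, βω(u)=-1·1; sum ≡ 0  ⇒  +1.
(a,b)_3: α=8, u≡2; β=14, v≡1 (mod 3); (2|3)=-1, (1|3)=+1; sign (−1)^0·-1^14·+1^8 = +1.
(a,b)_11: α=4, u≡6; β=7, v≡5 (mod 11); (6|11)=-1, (5|11)=+1; sign (−1)^0·-1^7·+1^4 = -1.
(a,b)_19: α=3, u≡3; β=4, v≡10 (mod 19); (3|19)=-1, (10|19)=-1; sign (−1)^0·-1^4·-1^3 = -1.
(a,b)_∞: sgn(-133)=−, sgn(-10010)=−, so -1.
(a,b)_7: α=1, u≡4; β=-1, v≡3 (mod 7); (4|7)=+1, (3|7)=-1; sign (−1)^1·+1^-1·-1^1 = +1.
Ram(-133, -10010) = {5, 11, 19, ∞}; no ℚ_5-point on the conic.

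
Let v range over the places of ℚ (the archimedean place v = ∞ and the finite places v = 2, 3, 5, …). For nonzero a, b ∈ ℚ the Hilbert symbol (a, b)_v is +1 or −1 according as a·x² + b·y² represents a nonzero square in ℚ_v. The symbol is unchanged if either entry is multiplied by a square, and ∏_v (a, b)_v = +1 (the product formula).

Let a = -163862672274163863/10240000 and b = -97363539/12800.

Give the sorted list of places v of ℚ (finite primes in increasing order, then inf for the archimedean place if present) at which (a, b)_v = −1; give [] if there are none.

[3, 13, 17, inf]

(a, b) ≡ (-7, -49062) mod (ℚ^×)²; places V = {2, 3, 5, 7, 11, 13, 17, 37, ∞}.
(a,b)_7: α=3, u≡6; β=2, v≡4 (mod 7); (6|7)=-1, (4|7)=+1; sign (−1)^0·-1^2·+1^3 = +1.
(a,b)_37: α=2, u≡16; β=1, v≡22 (mod 37); (16|37)=+1, (22|37)=-1; sign (−1)^0·+1^1·-1^2 = +1.
(a,b)_13: α=2, u≡2; β=1, v≡12 (mod 13); (2|13)=-1, (12|13)=+1; sign (−1)^0·-1^1·+1^2 = -1.
(a,b)_11: α=2, u≡1; β=0, v≡5 (mod 11); (1|11)=+1, (5|11)=+1; sign (−1)^0·+1^0·+1^2 = +1.
(a,b)_∞: sgn(-7)=−, sgn(-49062)=−, so -1.
(a,b)_2: α=-14, β=-9; u≡1, v≡5 (mod 8); ε(u)ε(v)=0·0, αω(v)=-14·1, βω(u)=-9·0; sum ≡ 0  ⇒  +1.
(a,b)_3: α=10, u≡2; β=5, v≡2 (mod 3); (2|3)=-1, (2|3)=-1; sign (−1)^0·-1^5·-1^10 = -1.
(a,b)_17: α=2, u≡10; β=1, v≡1 (mod 17); (10|17)=-1, (1|17)=+1; sign (−1)^0·-1^1·+1^2 = -1.
(a,b)_5: α=-4, u≡3; β=-2, v≡3 (mod 5); (3|5)=-1, (3|5)=-1; sign (−1)^0·-1^-2·-1^-4 = +1.
(-7, -49062 / ℚ) ramifies at {3, 13, 17, ∞}: a division algebra.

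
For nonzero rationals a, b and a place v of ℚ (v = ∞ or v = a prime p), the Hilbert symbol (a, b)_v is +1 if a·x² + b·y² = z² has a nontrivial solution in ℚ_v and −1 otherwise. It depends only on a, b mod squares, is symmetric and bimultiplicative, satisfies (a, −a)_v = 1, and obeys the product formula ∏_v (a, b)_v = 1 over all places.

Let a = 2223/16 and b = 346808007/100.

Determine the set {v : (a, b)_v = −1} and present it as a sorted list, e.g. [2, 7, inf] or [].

[2, 23]

(a, b) ≡ (247, 106743) mod (ℚ^×)²; places V = {2, 3, 5, 7, 13, 17, 19, 23, ∞}.
(a,b)_17: α=0, u≡4; β=1, v≡11 (mod 17); (4|17)=+1, (11|17)=-1; sign (−1)^0·+1^1·-1^0 = +1.
(a,b)_5: α=0, u≡3; β=-2, v≡3 (mod 5); (3|5)=-1, (3|5)=-1; sign (−1)^0·-1^-2·-1^0 = +1.
(a,b)_23: α=0, u≡11; β=1, v≡2 (mod 23); (11|23)=-1, (2|23)=+1; sign (−1)^0·-1^1·+1^0 = -1.
(a,b)_∞: sgn(247)=+, sgn(106743)=+, so +1.
(a,b)_13: α=1, u≡5; β=1, v≡2 (mod 13); (5|13)=-1, (2|13)=-1; sign (−1)^0·-1^1·-1^1 = +1.
(a,b)_3: α=2, u≡1; β=3, v≡1 (mod 3); (1|3)=+1, (1|3)=+1; sign (−1)^0·+1^3·+1^2 = +1.
(a,b)_2: α=-4, β=-2; u≡7, v≡7 (mod 8); ε(u)ε(v)=1·1, αω(v)=-4·0, βω(u)=-2·0; sum ≡ 1  ⇒  -1.
(a,b)_19: α=1, u≡18; β=2, v≡17 (mod 19); (18|19)=-1, (17|19)=+1; sign (−1)^0·-1^2·+1^1 = +1.
(a,b)_7: α=0, u≡2; β=1, v≡5 (mod 7); (2|7)=+1, (5|7)=-1; sign (−1)^0·+1^1·-1^0 = +1.
|Ram(247, 106743)| = 2, even; anisotropic at {2, 23}.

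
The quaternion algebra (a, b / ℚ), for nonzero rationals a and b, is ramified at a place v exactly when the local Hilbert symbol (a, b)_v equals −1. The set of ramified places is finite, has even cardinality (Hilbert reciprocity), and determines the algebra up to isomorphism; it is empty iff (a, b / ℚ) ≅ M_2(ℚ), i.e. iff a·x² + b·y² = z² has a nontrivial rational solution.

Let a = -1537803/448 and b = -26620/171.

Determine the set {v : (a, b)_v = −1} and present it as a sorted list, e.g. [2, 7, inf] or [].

[2, 7, 19, inf]

(a, b) ≡ (-2261, -1045) mod (ℚ^×)²; places V = {2, 3, 5, 7, 11, 17, 19, 23, ∞}.
(a,b)_23: α=2, u≡18; β=0, v≡6 (mod 23); (18|23)=+1, (6|23)=+1; sign (−1)^0·+1^0·+1^2 = +1.
(a,b)_11: α=0, u≡1; β=3, v≡4 (mod 11); (1|11)=+1, (4|11)=+1; sign (−1)^0·+1^3·+1^0 = +1.
(a,b)_5: α=0, u≡4; β=1, v≡1 (mod 5); (4|5)=+1, (1|5)=+1; sign (−1)^0·+1^1·+1^0 = +1.
(a,b)_7: α=-1, u≡6; β=0, v≡5 (mod 7); (6|7)=-1, (5|7)=-1; sign (−1)^0·-1^0·-1^-1 = -1.
(a,b)_∞: sgn(-2261)=−, sgn(-1045)=−, so -1.
(a,b)_3: α=2, u≡1; β=-2, v≡2 (mod 3); (1|3)=+1, (2|3)=-1; sign (−1)^0·+1^-2·-1^2 = +1.
(a,b)_2: α=-6, β=2; u≡3, v≡3 (mod 8); ε(u)ε(v)=1·1, αω(v)=-6·1, βω(u)=2·1; sum ≡ 1  ⇒  -1.
(a,b)_19: α=1, u≡2; β=-1, v≡2 (mod 19); (2|19)=-1, (2|19)=-1; sign (−1)^1·-1^-1·-1^1 = -1.
(a,b)_17: α=1, u≡11; β=0, v≡2 (mod 17); (11|17)=-1, (2|17)=+1; sign (−1)^0·-1^0·+1^1 = +1.
Ram(-2261, -1045) = {2, 7, 19, ∞}; no ℚ_2-point on the conic.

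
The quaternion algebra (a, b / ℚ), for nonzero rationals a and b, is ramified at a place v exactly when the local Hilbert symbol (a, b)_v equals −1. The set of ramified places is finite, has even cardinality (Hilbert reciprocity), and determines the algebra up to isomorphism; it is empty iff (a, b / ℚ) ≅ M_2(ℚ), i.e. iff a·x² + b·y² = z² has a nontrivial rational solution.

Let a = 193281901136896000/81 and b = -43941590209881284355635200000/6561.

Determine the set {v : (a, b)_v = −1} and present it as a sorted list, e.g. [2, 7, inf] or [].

(a, b) ≡ (190, -498355) mod (ℚ^×)²; places V = {2, 3, 5, 7, 11, 13, 17, 19, 41, ∞}.
(a,b)_11: α=2, u≡4; β=3, v≡3 (mod 11); (4|11)=+1, (3|11)=+1; sign (−1)^0·+1^3·+1^2 = +1.
(a,b)_19: α=1, u≡10; β=2, v≡10 (mod 19); (10|19)=-1, (10|19)=-1; sign (−1)^0·-1^2·-1^1 = -1.
(a,b)_2: α=13, β=14; u≡7, v≡5 (mod 8); ε(u)ε(v)=1·0, αω(v)=13·1, βω(u)=14·0; sum ≡ 1  ⇒  -1.
(a,b)_5: α=3, u≡3; β=5, v≡1 (mod 5); (3|5)=-1, (1|5)=+1; sign (−1)^0·-1^5·+1^3 = -1.
(a,b)_41: α=2, u≡29; β=3, v≡22 (mod 41); (29|41)=-1, (22|41)=-1; sign (−1)^0·-1^3·-1^2 = -1.
(a,b)_3: α=-4, u≡1; β=-8, v≡2 (mod 3); (1|3)=+1, (2|3)=-1; sign (−1)^0·+1^-8·-1^-4 = +1.
(a,b)_13: α=2, u≡2; β=3, v≡5 (mod 13); (2|13)=-1, (5|13)=-1; sign (−1)^0·-1^3·-1^2 = -1.
(a,b)_∞: sgn(190)=+, sgn(-498355)=−, so +1.
(a,b)_17: α=2, u≡7; β=3, v≡11 (mod 17); (7|17)=-1, (11|17)=-1; sign (−1)^0·-1^3·-1^2 = -1.
(a,b)_7: α=0, u≡4; β=4, v≡3 (mod 7); (4|7)=+1, (3|7)=-1; sign (−1)^0·+1^4·-1^0 = +1.
|Ram(190, -498355)| = 6, even; anisotropic at {2, 5, 13, 17, 19, 41}.

[2, 5, 13, 17, 19, 41]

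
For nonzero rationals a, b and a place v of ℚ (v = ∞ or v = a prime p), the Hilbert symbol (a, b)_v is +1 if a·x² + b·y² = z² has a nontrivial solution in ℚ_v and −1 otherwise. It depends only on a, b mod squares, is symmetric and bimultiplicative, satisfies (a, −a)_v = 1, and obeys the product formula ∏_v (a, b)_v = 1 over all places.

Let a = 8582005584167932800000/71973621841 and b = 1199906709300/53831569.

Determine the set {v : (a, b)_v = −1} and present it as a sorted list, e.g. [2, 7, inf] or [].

(a, b) ≡ (195, 13) mod (ℚ^×)²; places V = {2, 3, 5, 11, 13, 19, 23, 29, 31, 41, ∞}.
(a,b)_29: α=-6, u≡15; β=-2, v≡20 (mod 29); (15|29)=-1, (20|29)=+1; sign (−1)^0·-1^-2·+1^-6 = +1.
(a,b)_31: α=2, u≡1; β=0, v≡13 (mod 31); (1|31)=+1, (13|31)=-1; sign (−1)^0·+1^0·-1^2 = +1.
(a,b)_19: α=6, u≡11; β=2, v≡8 (mod 19); (11|19)=+1, (8|19)=-1; sign (−1)^0·+1^2·-1^6 = +1.
(a,b)_41: α=0, u≡32; β=2, v≡14 (mod 41); (32|41)=+1, (14|41)=-1; sign (−1)^0·+1^2·-1^0 = +1.
(a,b)_∞: sgn(195)=+, sgn(13)=+, so +1.
(a,b)_23: α=0, u≡10; β=-2, v≡13 (mod 23); (10|23)=-1, (13|23)=+1; sign (−1)^0·-1^-2·+1^0 = +1.
(a,b)_5: α=5, u≡1; β=2, v≡3 (mod 5); (1|5)=+1, (3|5)=-1; sign (−1)^0·+1^2·-1^5 = -1.
(a,b)_11: α=-2, u≡10; β=-2, v≡7 (mod 11); (10|11)=-1, (7|11)=-1; sign (−1)^0·-1^-2·-1^-2 = +1.
(a,b)_3: α=3, u≡2; β=2, v≡1 (mod 3); (2|3)=-1, (1|3)=+1; sign (−1)^0·-1^2·+1^3 = +1.
(a,b)_13: α=3, u≡6; β=3, v≡10 (mod 13); (6|13)=-1, (10|13)=+1; sign (−1)^0·-1^3·+1^3 = -1.
(a,b)_2: α=10, β=2; u≡3, v≡5 (mod 8); ε(u)ε(v)=1·0, αω(v)=10·1, βω(u)=2·1; sum ≡ 0  ⇒  +1.
(195, 13 / ℚ) ramifies at {5, 13}: a division algebra.

[5, 13]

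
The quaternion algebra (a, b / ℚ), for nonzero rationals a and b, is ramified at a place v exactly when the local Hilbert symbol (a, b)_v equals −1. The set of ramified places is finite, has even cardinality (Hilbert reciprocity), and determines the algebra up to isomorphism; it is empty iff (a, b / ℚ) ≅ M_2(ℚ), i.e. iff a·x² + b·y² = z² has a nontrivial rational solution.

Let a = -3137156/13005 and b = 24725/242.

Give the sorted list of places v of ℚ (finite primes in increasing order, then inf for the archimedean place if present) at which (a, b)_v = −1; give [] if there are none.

[2, 5, 37, 43]

(a, b) ≡ (-3921445, 1978) mod (ℚ^×)²; places V = {2, 3, 5, 11, 17, 23, 37, 41, 43, 47, ∞}.
(a,b)_11: α=1, u≡4; β=-2, v≡4 (mod 11); (4|11)=+1, (4|11)=+1; sign (−1)^0·+1^-2·+1^1 = +1.
(a,b)_5: α=-1, u≡4; β=2, v≡2 (mod 5); (4|5)=+1, (2|5)=-1; sign (−1)^0·+1^2·-1^-1 = -1.
(a,b)_23: α=0, u≡9; β=1, v≡11 (mod 23); (9|23)=+1, (11|23)=-1; sign (−1)^0·+1^1·-1^0 = +1.
(a,b)_2: α=2, β=-1; u≡3, v≡5 (mod 8); ε(u)ε(v)=1·0, αω(v)=2·1, βω(u)=-1·1; sum ≡ 1  ⇒  -1.
(a,b)_∞: sgn(-3921445)=−, sgn(1978)=+, so +1.
(a,b)_43: α=0, u≡2; β=1, v≡42 (mod 43); (2|43)=-1, (42|43)=-1; sign (−1)^0·-1^1·-1^0 = -1.
(a,b)_37: α=1, u≡5; β=0, v≡6 (mod 37); (5|37)=-1, (6|37)=-1; sign (−1)^0·-1^0·-1^1 = -1.
(a,b)_3: α=-2, u≡2; β=0, v≡1 (mod 3); (2|3)=-1, (1|3)=+1; sign (−1)^0·-1^0·+1^-2 = +1.
(a,b)_41: α=1, u≡9; β=0, v≡20 (mod 41); (9|41)=+1, (20|41)=+1; sign (−1)^0·+1^0·+1^1 = +1.
(a,b)_17: α=-2, u≡13; β=0, v≡6 (mod 17); (13|17)=+1, (6|17)=-1; sign (−1)^0·+1^0·-1^-2 = +1.
(a,b)_47: α=1, u≡14; β=0, v≡34 (mod 47); (14|47)=+1, (34|47)=+1; sign (−1)^0·+1^0·+1^1 = +1.
|Ram(-3921445, 1978)| = 4, even; anisotropic at {2, 5, 37, 43}.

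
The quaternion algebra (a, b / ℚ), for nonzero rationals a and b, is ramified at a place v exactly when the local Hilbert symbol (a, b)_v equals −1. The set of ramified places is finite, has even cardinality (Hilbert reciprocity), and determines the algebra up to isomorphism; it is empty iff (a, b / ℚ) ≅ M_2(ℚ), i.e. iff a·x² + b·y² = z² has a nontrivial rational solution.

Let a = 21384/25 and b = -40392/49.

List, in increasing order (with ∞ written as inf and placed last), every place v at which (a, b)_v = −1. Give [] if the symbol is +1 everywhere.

[3, 11]

Mod squares: a ≡ 66, b ≡ -1122. Check v ∈ {∞, 2, 3, 5, 7, 11, 17}.
v=11: a=11^1·(≡10), b=11^1·(≡7) mod 11; (10|11)=-1, (7|11)=-1; (−1)^{1·1·5}·(-1)^1·(-1)^1 = -1.
v=2: v_2(a)=3, v_2(b)=3; units ≡ 1, 7 (mod 8); ε·ε+αω+βω = 0·1+3·0+3·0 ≡ 0  ⇒  (a,b)_2 = +1.
v=7: a=7^0·(≡5), b=7^-2·(≡5) mod 7; (5|7)=-1, (5|7)=-1; (−1)^{0·-2·3}·(-1)^-2·(-1)^0 = +1.
v=3: a=3^5·(≡1), b=3^3·(≡1) mod 3; (1|3)=+1, (1|3)=+1; (−1)^{5·3·1}·(+1)^3·(+1)^5 = -1.
v=5: a=5^-2·(≡4), b=5^0·(≡2) mod 5; (4|5)=+1, (2|5)=-1; (−1)^{-2·0·2}·(+1)^0·(-1)^-2 = +1.
v=17: a=17^0·(≡4), b=17^1·(≡15) mod 17; (4|17)=+1, (15|17)=+1; (−1)^{0·1·8}·(+1)^1·(+1)^0 = +1.
v=∞: 66 > 0 and -1122 < 0  ⇒  (a,b)_∞ = +1.
|Ram(66, -1122)| = 2, even; anisotropic at {3, 11}.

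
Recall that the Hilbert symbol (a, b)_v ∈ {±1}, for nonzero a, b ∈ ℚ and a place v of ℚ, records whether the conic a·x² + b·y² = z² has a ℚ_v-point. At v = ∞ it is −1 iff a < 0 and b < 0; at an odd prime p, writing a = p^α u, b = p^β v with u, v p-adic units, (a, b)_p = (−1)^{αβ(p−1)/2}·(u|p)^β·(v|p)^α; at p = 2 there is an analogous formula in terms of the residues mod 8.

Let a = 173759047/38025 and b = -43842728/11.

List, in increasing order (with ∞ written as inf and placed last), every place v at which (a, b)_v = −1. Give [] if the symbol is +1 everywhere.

(a, b) ≡ (9823, -333982) mod (ℚ^×)²; places V = {2, 3, 5, 7, 11, 13, 17, 19, 47, ∞}.
(a,b)_7: α=2, u≡1; β=0, v≡2 (mod 7); (1|7)=+1, (2|7)=+1; sign (−1)^0·+1^0·+1^2 = +1.
(a,b)_5: α=-2, u≡2; β=0, v≡2 (mod 5); (2|5)=-1, (2|5)=-1; sign (−1)^0·-1^0·-1^-2 = +1.
(a,b)_11: α=1, u≡10; β=-1, v≡5 (mod 11); (10|11)=-1, (5|11)=+1; sign (−1)^1·-1^-1·+1^1 = +1.
(a,b)_19: α=3, u≡1; β=3, v≡1 (mod 19); (1|19)=+1, (1|19)=+1; sign (−1)^1·+1^3·+1^3 = -1.
(a,b)_∞: sgn(9823)=+, sgn(-333982)=−, so +1.
(a,b)_17: α=0, u≡11; β=1, v≡14 (mod 17); (11|17)=-1, (14|17)=-1; sign (−1)^0·-1^1·-1^0 = -1.
(a,b)_47: α=1, u≡14; β=1, v≡20 (mod 47); (14|47)=+1, (20|47)=-1; sign (−1)^1·+1^1·-1^1 = +1.
(a,b)_3: α=-2, u≡1; β=0, v≡2 (mod 3); (1|3)=+1, (2|3)=-1; sign (−1)^0·+1^0·-1^-2 = +1.
(a,b)_2: α=0, β=3; u≡7, v≡1 (mod 8); ε(u)ε(v)=1·0, αω(v)=0·0, βω(u)=3·0; sum ≡ 0  ⇒  +1.
(a,b)_13: α=-2, u≡5; β=0, v≡10 (mod 13); (5|13)=-1, (10|13)=+1; sign (−1)^0·-1^0·+1^-2 = +1.
|Ram(9823, -333982)| = 2, even; anisotropic at {17, 19}.

[17, 19]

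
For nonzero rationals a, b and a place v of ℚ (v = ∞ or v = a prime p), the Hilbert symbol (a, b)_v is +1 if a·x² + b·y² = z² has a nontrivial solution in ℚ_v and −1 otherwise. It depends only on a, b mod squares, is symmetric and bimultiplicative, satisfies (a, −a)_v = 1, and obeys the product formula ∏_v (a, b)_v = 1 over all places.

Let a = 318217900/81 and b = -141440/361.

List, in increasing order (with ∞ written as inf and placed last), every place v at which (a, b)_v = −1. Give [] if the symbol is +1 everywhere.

(a, b) ≡ (91, -2210) mod (ℚ^×)²; places V = {2, 3, 5, 7, 11, 13, 17, 19, ∞}.
(a,b)_5: α=2, u≡1; β=1, v≡2 (mod 5); (1|5)=+1, (2|5)=-1; sign (−1)^0·+1^1·-1^2 = +1.
(a,b)_17: α=2, u≡6; β=1, v≡11 (mod 17); (6|17)=-1, (11|17)=-1; sign (−1)^0·-1^1·-1^2 = -1.
(a,b)_7: α=1, u≡5; β=0, v≡4 (mod 7); (5|7)=-1, (4|7)=+1; sign (−1)^0·-1^0·+1^1 = +1.
(a,b)_∞: sgn(91)=+, sgn(-2210)=−, so +1.
(a,b)_13: α=1, u≡5; β=1, v≡4 (mod 13); (5|13)=-1, (4|13)=+1; sign (−1)^0·-1^1·+1^1 = -1.
(a,b)_19: α=0, u≡2; β=-2, v≡15 (mod 19); (2|19)=-1, (15|19)=-1; sign (−1)^0·-1^-2·-1^0 = +1.
(a,b)_2: α=2, β=7; u≡3, v≡7 (mod 8); ε(u)ε(v)=1·1, αω(v)=2·0, βω(u)=7·1; sum ≡ 0  ⇒  +1.
(a,b)_11: α=2, u≡5; β=0, v≡1 (mod 11); (5|11)=+1, (1|11)=+1; sign (−1)^0·+1^0·+1^2 = +1.
(a,b)_3: α=-4, u≡1; β=0, v≡1 (mod 3); (1|3)=+1, (1|3)=+1; sign (−1)^0·+1^0·+1^-4 = +1.
(91, -2210 / ℚ) ramifies at {13, 17}: a division algebra.

[13, 17]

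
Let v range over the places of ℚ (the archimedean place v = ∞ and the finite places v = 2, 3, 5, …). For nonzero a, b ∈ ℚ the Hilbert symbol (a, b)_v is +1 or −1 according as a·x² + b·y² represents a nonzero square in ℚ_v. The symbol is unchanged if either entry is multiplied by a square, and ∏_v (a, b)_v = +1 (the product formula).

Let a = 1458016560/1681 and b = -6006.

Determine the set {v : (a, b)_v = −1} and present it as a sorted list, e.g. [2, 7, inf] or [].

Mod squares: a ≡ 715, b ≡ -6006. Check v ∈ {∞, 2, 3, 5, 7, 11, 13, 17, 41}.
v=2: v_2(a)=4, v_2(b)=1; units ≡ 3, 5 (mod 8); ε·ε+αω+βω = 1·0+4·1+1·1 ≡ 1  ⇒  (a,b)_2 = -1.
v=7: a=7^2·(≡1), b=7^1·(≡3) mod 7; (1|7)=+1, (3|7)=-1; (−1)^{2·1·3}·(+1)^1·(-1)^2 = +1.
v=41: a=41^-2·(≡21), b=41^0·(≡21) mod 41; (21|41)=+1, (21|41)=+1; (−1)^{-2·0·20}·(+1)^0·(+1)^-2 = +1.
v=∞: 715 > 0 and -6006 < 0  ⇒  (a,b)_∞ = +1.
v=17: a=17^2·(≡8), b=17^0·(≡12) mod 17; (8|17)=+1, (12|17)=-1; (−1)^{2·0·8}·(+1)^0·(-1)^2 = +1.
v=3: a=3^2·(≡1), b=3^1·(≡2) mod 3; (1|3)=+1, (2|3)=-1; (−1)^{2·1·1}·(+1)^1·(-1)^2 = +1.
v=5: a=5^1·(≡2), b=5^0·(≡4) mod 5; (2|5)=-1, (4|5)=+1; (−1)^{1·0·2}·(-1)^0·(+1)^1 = +1.
v=13: a=13^1·(≡3), b=13^1·(≡6) mod 13; (3|13)=+1, (6|13)=-1; (−1)^{1·1·6}·(+1)^1·(-1)^1 = -1.
v=11: a=11^1·(≡2), b=11^1·(≡4) mod 11; (2|11)=-1, (4|11)=+1; (−1)^{1·1·5}·(-1)^1·(+1)^1 = +1.
|Ram(715, -6006)| = 2, even; anisotropic at {2, 13}.

[2, 13]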